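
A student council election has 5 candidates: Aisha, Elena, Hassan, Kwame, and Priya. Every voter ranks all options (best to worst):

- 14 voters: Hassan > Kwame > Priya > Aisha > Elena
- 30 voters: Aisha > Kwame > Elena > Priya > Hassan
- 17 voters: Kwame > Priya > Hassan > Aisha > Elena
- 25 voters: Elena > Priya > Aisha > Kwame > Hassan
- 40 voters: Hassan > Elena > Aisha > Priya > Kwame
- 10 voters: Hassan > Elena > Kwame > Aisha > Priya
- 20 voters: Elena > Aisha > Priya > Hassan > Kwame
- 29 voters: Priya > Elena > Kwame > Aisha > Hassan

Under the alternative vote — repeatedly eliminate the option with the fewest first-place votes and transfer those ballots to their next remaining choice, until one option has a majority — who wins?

Round 1: Aisha 30, Elena 45, Hassan 64, Kwame 17, Priya 29. Eliminate Kwame.
Round 2: Aisha 30, Elena 45, Hassan 64, Priya 46. Eliminate Aisha.
Round 3: Elena 75, Hassan 64, Priya 46. Eliminate Priya.
Round 4: Elena 104, Hassan 81. Elena has a majority.

Elena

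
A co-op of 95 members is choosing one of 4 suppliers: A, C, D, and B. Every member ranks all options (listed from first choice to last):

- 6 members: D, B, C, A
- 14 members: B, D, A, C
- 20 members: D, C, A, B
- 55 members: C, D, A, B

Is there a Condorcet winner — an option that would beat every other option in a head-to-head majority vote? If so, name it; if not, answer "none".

C vs A: 81–14 for C.
C vs D: 55–40 for C.
C vs B: 75–20 for C.
C beats every other option head-to-head.

C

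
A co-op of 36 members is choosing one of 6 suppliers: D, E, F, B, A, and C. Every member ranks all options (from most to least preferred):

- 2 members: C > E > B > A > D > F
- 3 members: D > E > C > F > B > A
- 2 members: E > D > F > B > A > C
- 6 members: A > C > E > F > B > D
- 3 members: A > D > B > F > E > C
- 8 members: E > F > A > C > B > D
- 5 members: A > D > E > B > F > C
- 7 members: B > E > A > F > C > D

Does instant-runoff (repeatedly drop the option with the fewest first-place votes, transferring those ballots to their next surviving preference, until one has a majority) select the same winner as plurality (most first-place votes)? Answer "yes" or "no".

no

Instant-runoff — R1 D 3, E 10, F 0, B 7, A 14, C 2 (F out); R2 D 3, E 10, B 7, A 14, C 2 (C out); R3 D 3, E 12, B 7, A 14 (D out); R4 E 15, B 7, A 14 (B out); R5 E 22, A 14 (E winner). Winner: E.
Plurality — first-place votes: D 3, E 10, F 0, B 7, A 14, C 2. Winner: A.
The two methods disagree.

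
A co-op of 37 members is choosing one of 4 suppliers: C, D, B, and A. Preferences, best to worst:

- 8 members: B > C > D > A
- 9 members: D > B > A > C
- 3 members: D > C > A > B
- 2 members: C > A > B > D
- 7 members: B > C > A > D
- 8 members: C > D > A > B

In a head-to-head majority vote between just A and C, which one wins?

C

Voters preferring A to C: 9; preferring C to A: 28.
C wins the head-to-head.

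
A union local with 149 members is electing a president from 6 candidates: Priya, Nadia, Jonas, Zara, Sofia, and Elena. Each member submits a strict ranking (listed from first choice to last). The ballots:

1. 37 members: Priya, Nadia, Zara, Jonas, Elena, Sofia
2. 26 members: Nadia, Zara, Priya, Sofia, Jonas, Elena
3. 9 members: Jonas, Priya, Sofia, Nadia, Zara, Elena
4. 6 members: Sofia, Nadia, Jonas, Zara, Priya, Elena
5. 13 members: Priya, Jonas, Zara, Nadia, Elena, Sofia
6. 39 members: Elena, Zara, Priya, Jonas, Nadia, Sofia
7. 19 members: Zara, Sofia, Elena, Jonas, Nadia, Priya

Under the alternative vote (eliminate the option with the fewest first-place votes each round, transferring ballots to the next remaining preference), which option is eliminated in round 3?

Zara

Round 1: Priya 50, Nadia 26, Jonas 9, Zara 19, Sofia 6, Elena 39. Eliminate Sofia.
Round 2: Priya 50, Nadia 32, Jonas 9, Zara 19, Elena 39. Eliminate Jonas.
Round 3: Priya 59, Nadia 32, Zara 19, Elena 39. Eliminate Zara.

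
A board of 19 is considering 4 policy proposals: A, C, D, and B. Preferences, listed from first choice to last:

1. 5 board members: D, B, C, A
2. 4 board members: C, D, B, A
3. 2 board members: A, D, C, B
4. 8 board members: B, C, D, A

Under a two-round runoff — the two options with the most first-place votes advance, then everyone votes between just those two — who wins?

Round 1 first-place votes: A 2, C 4, D 5, B 8.
B and D advance.
Runoff: B is preferred to D by 8 voters; D by 11.
D wins the runoff.

D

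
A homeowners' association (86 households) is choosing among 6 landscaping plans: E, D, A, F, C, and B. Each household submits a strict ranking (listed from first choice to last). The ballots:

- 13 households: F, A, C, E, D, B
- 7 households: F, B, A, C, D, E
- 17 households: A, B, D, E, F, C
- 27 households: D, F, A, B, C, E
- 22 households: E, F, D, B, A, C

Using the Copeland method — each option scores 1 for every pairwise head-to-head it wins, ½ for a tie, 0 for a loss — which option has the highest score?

E: loses to D, A, F, C, and B → score 0.
D: beats E, A, F, C, and B → score 5.
A: beats E, C, and B; loses to D and F → score 3.
F: beats E, A, C, and B; loses to D → score 4.
C: beats E; loses to D, A, F, and B → score 1.
B: beats E and C; loses to D, A, and F → score 2.
D has the best pairwise record.

D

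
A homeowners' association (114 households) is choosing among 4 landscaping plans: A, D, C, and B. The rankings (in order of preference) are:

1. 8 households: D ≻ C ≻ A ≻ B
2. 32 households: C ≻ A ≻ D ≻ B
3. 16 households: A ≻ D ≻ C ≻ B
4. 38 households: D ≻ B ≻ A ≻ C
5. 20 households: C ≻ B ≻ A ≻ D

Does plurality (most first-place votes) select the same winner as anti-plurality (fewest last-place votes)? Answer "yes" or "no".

no

Plurality — first-place votes: A 16, D 46, C 52, B 0. Winner: C.
Anti-plurality — last-place votes: A 0, D 20, C 38, B 56. Winner: A.
The two methods disagree.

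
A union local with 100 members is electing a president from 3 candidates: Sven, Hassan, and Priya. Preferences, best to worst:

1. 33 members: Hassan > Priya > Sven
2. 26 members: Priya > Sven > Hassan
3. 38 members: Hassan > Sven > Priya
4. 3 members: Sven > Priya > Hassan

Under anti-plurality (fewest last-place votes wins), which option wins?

Last-place votes: Sven 33, Hassan 29, Priya 38.
Hassan is ranked last by the fewest voters, so Hassan wins.

Hassan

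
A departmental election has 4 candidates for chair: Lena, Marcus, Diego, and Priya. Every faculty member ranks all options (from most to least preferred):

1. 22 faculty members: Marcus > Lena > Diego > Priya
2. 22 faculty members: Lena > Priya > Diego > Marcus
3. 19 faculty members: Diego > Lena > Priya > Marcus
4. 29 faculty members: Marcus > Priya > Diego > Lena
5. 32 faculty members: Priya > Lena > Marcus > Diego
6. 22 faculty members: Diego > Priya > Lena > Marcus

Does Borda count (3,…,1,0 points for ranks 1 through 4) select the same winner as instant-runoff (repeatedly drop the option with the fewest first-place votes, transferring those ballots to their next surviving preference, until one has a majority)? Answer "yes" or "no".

yes

Borda — scores: Lena 234, Marcus 185, Diego 196, Priya 261. Winner: Priya.
Instant-runoff — R1 Lena 22, Marcus 51, Diego 41, Priya 32 (Lena out); R2 Marcus 51, Diego 41, Priya 54 (Diego out); R3 Marcus 51, Priya 95 (Priya winner). Winner: Priya.
The two methods agree.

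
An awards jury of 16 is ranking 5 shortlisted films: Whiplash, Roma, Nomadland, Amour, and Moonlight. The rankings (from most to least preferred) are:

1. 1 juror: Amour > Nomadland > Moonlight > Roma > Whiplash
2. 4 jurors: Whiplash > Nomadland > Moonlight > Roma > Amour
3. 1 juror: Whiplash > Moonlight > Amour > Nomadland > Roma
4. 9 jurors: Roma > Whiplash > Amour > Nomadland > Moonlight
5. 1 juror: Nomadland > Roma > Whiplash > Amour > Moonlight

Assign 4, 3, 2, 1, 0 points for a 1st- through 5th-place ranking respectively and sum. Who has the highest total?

Whiplash: 1·0 + 4·4 + 1·4 + 9·3 + 1·2 = 49
Roma: 1·1 + 4·1 + 1·0 + 9·4 + 1·3 = 44
Nomadland: 1·3 + 4·3 + 1·1 + 9·1 + 1·4 = 29
Amour: 1·4 + 4·0 + 1·2 + 9·2 + 1·1 = 25
Moonlight: 1·2 + 4·2 + 1·3 + 9·0 + 1·0 = 13
Whiplash has the highest Borda score (49).

Whiplash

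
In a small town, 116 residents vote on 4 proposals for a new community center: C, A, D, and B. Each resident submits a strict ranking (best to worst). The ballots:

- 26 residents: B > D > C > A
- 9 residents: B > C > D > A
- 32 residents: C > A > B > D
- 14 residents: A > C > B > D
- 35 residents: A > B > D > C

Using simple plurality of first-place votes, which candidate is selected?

A

First-place votes: C 32, A 49, D 0, B 35.
A has the most first-place votes.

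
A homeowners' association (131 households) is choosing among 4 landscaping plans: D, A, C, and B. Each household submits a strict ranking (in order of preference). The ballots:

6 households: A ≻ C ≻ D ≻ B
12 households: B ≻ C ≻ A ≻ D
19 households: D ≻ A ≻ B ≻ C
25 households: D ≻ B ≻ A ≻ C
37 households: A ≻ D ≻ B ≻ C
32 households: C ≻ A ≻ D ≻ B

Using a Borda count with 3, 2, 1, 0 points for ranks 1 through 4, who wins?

D: 6·1 + 12·0 + 19·3 + 25·3 + 37·2 + 32·1 = 244
A: 6·3 + 12·1 + 19·2 + 25·1 + 37·3 + 32·2 = 268
C: 6·2 + 12·2 + 19·0 + 25·0 + 37·0 + 32·3 = 132
B: 6·0 + 12·3 + 19·1 + 25·2 + 37·1 + 32·0 = 142
A has the highest Borda score (268).

A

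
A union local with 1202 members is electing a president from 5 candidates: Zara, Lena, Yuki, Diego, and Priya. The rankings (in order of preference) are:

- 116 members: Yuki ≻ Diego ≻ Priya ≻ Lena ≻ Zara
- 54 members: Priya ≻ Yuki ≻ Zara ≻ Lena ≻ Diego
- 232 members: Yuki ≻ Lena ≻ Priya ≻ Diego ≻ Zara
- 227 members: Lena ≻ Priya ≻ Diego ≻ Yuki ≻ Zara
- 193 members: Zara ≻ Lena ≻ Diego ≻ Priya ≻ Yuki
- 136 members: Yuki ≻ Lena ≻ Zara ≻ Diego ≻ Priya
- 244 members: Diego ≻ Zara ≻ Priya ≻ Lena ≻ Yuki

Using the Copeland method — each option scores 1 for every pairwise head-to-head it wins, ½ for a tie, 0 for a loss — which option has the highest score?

Lena

Zara: loses to Lena, Yuki, Diego, and Priya → score 0.
Lena: beats Zara, Yuki, Diego, and Priya → score 4.
Yuki: beats Zara; loses to Lena, Diego, and Priya → score 1.
Diego: beats Zara, Yuki, and Priya; loses to Lena → score 3.
Priya: beats Zara and Yuki; loses to Lena and Diego → score 2.
Lena has the best pairwise record.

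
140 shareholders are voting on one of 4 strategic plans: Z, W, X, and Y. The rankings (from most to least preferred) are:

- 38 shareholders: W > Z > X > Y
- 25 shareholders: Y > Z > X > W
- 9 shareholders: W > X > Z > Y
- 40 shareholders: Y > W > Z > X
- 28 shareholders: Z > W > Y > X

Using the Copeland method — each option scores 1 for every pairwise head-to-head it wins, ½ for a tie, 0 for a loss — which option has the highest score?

Z: beats X and Y; loses to W → score 2.
W: beats Z, X, and Y → score 3.
X: loses to Z, W, and Y → score 0.
Y: beats X; loses to Z and W → score 1.
W has the best pairwise record.

W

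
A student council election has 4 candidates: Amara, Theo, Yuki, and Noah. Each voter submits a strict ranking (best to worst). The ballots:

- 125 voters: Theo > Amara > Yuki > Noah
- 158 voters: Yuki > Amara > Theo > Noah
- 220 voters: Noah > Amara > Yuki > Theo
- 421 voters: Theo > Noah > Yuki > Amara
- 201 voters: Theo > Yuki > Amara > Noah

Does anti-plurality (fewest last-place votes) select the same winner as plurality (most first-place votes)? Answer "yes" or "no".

no

Anti-plurality — last-place votes: Amara 421, Theo 220, Yuki 0, Noah 484. Winner: Yuki.
Plurality — first-place votes: Amara 0, Theo 747, Yuki 158, Noah 220. Winner: Theo.
The two methods disagree.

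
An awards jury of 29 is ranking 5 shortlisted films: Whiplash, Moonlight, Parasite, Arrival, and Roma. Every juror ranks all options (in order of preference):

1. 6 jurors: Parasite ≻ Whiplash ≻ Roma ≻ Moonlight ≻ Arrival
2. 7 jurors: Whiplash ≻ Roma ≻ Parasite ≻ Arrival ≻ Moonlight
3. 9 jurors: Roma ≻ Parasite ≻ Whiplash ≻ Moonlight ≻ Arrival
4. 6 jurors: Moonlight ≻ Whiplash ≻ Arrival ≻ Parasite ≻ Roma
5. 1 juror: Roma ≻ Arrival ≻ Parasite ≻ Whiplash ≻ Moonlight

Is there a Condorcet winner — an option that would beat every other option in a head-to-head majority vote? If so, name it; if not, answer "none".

none

Checking pairwise contests:
Parasite beats Whiplash 16–13.
Whiplash beats Moonlight 23–6.
Roma beats Parasite 17–12.
Whiplash beats Arrival 28–1.
Whiplash beats Roma 19–10.
Every option loses at least one head-to-head, so there is no Condorcet winner.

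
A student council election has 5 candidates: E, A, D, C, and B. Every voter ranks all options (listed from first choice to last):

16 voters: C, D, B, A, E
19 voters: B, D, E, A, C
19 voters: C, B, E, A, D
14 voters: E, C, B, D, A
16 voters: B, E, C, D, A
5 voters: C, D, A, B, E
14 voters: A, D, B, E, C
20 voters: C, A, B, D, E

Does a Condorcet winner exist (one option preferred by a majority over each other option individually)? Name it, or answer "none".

none

Checking pairwise contests:
D beats E 74–49.
E beats A 68–55.
C beats D 90–33.
E beats C 63–60.
C beats B 74–49.
Every option loses at least one head-to-head, so there is no Condorcet winner.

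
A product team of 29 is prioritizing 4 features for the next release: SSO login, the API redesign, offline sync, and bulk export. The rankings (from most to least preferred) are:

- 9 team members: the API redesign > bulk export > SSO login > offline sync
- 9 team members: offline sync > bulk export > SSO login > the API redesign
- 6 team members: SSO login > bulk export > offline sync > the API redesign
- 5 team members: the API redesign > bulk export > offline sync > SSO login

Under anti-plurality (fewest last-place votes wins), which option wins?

Last-place votes: SSO login 5, the API redesign 15, offline sync 9, bulk export 0.
bulk export is ranked last by the fewest voters, so bulk export wins.

bulk export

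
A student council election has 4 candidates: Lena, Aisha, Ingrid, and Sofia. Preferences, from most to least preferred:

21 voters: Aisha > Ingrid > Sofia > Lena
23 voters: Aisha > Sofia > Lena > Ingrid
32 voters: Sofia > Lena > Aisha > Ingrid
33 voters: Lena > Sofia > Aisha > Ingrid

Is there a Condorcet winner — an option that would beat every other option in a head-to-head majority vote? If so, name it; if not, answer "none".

Sofia

Sofia vs Lena: 76–33 for Sofia.
Sofia vs Aisha: 65–44 for Sofia.
Sofia vs Ingrid: 88–21 for Sofia.
Sofia beats every other option head-to-head.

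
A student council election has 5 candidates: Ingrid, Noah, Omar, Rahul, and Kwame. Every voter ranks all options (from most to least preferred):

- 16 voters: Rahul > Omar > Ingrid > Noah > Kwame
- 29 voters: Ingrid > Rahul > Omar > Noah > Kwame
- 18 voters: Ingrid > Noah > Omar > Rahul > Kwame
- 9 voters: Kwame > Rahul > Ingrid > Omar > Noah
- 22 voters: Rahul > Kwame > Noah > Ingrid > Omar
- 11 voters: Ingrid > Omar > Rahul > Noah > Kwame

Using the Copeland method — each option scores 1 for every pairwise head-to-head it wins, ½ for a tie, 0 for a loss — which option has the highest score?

Ingrid

Ingrid: beats Noah, Omar, Rahul, and Kwame → score 4.
Noah: beats Kwame; loses to Ingrid, Omar, and Rahul → score 1.
Omar: beats Noah and Kwame; loses to Ingrid and Rahul → score 2.
Rahul: beats Noah, Omar, and Kwame; loses to Ingrid → score 3.
Kwame: loses to Ingrid, Noah, Omar, and Rahul → score 0.
Ingrid has the best pairwise record.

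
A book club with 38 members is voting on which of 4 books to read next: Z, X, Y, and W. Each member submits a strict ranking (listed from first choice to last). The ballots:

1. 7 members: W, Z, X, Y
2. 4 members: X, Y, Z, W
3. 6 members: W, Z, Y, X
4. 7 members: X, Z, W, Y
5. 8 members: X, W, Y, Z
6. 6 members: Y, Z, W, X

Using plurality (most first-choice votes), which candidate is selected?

First-place votes: Z 0, X 19, Y 6, W 13.
X has the most first-place votes.

X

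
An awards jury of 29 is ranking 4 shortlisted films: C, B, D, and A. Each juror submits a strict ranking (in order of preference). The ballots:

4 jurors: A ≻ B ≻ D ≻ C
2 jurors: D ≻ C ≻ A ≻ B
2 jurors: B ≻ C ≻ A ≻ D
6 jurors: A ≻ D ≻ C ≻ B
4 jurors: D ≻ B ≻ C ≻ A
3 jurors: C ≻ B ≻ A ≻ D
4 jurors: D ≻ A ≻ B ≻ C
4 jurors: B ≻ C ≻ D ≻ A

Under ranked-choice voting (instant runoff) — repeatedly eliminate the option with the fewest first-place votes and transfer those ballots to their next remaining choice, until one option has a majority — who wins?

Round 1: C 3, B 6, D 10, A 10. Eliminate C.
Round 2: B 9, D 10, A 10. Eliminate B.
Round 3: D 14, A 15. A has a majority.

A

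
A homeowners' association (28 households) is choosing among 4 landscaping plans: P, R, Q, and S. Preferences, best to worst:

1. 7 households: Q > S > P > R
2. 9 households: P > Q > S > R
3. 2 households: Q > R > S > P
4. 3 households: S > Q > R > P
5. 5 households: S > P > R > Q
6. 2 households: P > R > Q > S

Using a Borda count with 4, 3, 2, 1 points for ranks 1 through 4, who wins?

P: 7·2 + 9·4 + 2·1 + 3·1 + 5·3 + 2·4 = 78
R: 7·1 + 9·1 + 2·3 + 3·2 + 5·2 + 2·3 = 44
Q: 7·4 + 9·3 + 2·4 + 3·3 + 5·1 + 2·2 = 81
S: 7·3 + 9·2 + 2·2 + 3·4 + 5·4 + 2·1 = 77
Q has the highest Borda score (81).

Q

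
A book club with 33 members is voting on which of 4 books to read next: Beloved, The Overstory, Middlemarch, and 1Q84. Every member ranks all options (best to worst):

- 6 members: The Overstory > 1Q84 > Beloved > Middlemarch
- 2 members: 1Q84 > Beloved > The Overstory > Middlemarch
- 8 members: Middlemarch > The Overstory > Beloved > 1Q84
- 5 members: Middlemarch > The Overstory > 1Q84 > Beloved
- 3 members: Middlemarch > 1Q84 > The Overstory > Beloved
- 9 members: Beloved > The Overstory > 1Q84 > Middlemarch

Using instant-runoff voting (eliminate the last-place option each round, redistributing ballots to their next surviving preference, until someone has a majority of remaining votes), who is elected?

Round 1: Beloved 9, The Overstory 6, Middlemarch 16, 1Q84 2. Eliminate 1Q84.
Round 2: Beloved 11, The Overstory 6, Middlemarch 16. Eliminate The Overstory.
Round 3: Beloved 17, Middlemarch 16. Beloved has a majority.

Beloved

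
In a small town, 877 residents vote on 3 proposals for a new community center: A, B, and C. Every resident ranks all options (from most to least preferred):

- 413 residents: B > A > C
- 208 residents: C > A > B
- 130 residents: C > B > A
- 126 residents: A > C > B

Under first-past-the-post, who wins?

B

First-place votes: A 126, B 413, C 338.
B has the most first-place votes.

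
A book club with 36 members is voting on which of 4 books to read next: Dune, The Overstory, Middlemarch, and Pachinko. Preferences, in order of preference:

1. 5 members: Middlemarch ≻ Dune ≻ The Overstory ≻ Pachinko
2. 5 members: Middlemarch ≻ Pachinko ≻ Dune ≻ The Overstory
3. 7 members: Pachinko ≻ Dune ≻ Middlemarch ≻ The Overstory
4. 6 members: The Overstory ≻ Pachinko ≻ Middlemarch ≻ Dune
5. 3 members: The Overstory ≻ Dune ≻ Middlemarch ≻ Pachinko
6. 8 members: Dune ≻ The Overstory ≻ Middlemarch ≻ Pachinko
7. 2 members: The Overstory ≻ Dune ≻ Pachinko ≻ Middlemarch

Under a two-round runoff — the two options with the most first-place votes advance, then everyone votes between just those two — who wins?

Round 1 first-place votes: Dune 8, The Overstory 11, Middlemarch 10, Pachinko 7.
The Overstory and Middlemarch advance.
Runoff: The Overstory is preferred to Middlemarch by 19 voters; Middlemarch by 17.
The Overstory wins the runoff.

The Overstory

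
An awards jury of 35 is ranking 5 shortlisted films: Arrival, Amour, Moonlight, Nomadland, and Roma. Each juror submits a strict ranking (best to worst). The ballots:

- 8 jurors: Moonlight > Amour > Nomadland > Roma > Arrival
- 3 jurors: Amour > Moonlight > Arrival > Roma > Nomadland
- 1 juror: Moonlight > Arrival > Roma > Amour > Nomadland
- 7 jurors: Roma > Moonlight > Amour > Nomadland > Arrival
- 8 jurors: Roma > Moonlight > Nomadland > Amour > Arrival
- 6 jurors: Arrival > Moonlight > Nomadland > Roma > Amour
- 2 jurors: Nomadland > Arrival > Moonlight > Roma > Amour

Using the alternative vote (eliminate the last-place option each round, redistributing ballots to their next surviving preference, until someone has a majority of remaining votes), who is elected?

Moonlight

Round 1: Arrival 6, Amour 3, Moonlight 9, Nomadland 2, Roma 15. Eliminate Nomadland.
Round 2: Arrival 8, Amour 3, Moonlight 9, Roma 15. Eliminate Amour.
Round 3: Arrival 8, Moonlight 12, Roma 15. Eliminate Arrival.
Round 4: Moonlight 20, Roma 15. Moonlight has a majority.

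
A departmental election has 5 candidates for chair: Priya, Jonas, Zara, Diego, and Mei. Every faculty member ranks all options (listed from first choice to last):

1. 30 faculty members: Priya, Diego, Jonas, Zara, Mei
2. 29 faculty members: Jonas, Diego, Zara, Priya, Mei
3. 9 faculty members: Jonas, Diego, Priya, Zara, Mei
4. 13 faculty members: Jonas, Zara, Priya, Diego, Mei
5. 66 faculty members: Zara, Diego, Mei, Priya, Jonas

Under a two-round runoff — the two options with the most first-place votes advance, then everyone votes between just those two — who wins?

Round 1 first-place votes: Priya 30, Jonas 51, Zara 66, Diego 0, Mei 0.
Zara and Jonas advance.
Runoff: Zara is preferred to Jonas by 66 voters; Jonas by 81.
Jonas wins the runoff.

Jonas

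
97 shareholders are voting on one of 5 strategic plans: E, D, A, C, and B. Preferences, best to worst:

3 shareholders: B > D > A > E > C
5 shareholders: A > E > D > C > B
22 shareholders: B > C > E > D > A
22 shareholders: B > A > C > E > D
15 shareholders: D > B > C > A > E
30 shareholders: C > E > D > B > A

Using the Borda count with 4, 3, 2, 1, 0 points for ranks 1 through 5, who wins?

C

E: 3·1 + 5·3 + 22·2 + 22·1 + 15·0 + 30·3 = 174
D: 3·3 + 5·2 + 22·1 + 22·0 + 15·4 + 30·2 = 161
A: 3·2 + 5·4 + 22·0 + 22·3 + 15·1 + 30·0 = 107
C: 3·0 + 5·1 + 22·3 + 22·2 + 15·2 + 30·4 = 265
B: 3·4 + 5·0 + 22·4 + 22·4 + 15·3 + 30·1 = 263
C has the highest Borda score (265).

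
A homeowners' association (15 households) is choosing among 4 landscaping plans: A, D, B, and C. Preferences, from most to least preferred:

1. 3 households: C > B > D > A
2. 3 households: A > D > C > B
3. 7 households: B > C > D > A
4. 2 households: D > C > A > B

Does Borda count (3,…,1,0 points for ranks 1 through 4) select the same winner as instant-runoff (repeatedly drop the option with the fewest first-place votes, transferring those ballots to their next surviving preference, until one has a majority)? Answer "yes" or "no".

yes

Borda — scores: A 11, D 22, B 27, C 30. Winner: C.
Instant-runoff — R1 A 3, D 2, B 7, C 3 (D out); R2 A 3, B 7, C 5 (A out); R3 B 7, C 8 (C winner). Winner: C.
The two methods agree.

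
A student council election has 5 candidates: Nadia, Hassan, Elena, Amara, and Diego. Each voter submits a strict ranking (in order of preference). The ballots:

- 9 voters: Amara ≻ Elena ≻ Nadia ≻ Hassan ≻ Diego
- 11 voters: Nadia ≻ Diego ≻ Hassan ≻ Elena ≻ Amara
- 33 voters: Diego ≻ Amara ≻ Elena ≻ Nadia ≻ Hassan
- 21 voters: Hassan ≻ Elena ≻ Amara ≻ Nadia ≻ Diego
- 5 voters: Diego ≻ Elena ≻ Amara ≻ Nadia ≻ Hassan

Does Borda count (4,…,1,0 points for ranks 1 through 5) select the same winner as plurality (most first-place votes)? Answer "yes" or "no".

Borda — scores: Nadia 121, Hassan 115, Elena 182, Amara 187, Diego 185. Winner: Amara.
Plurality — first-place votes: Nadia 11, Hassan 21, Elena 0, Amara 9, Diego 38. Winner: Diego.
The two methods disagree.

no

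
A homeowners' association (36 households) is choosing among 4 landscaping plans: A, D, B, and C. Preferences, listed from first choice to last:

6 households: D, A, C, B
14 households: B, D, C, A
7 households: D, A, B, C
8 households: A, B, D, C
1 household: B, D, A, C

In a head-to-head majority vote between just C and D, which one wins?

Voters preferring C to D: 0; preferring D to C: 36.
D wins the head-to-head.

D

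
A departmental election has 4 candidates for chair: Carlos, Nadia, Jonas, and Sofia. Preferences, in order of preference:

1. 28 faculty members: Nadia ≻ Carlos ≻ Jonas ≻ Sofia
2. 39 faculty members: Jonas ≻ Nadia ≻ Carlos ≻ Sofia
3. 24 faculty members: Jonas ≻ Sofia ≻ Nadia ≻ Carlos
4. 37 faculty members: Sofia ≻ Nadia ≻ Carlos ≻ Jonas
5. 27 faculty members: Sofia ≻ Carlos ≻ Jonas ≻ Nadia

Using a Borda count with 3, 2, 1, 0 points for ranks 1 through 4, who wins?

Carlos: 28·2 + 39·1 + 24·0 + 37·1 + 27·2 = 186
Nadia: 28·3 + 39·2 + 24·1 + 37·2 + 27·0 = 260
Jonas: 28·1 + 39·3 + 24·3 + 37·0 + 27·1 = 244
Sofia: 28·0 + 39·0 + 24·2 + 37·3 + 27·3 = 240
Nadia has the highest Borda score (260).

Nadia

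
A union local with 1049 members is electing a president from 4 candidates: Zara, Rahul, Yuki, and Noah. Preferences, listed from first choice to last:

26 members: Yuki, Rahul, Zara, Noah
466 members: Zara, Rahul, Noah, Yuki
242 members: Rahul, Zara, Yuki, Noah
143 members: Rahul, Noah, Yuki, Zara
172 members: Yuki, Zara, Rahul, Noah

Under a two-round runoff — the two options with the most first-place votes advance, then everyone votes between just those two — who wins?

Round 1 first-place votes: Zara 466, Rahul 385, Yuki 198, Noah 0.
Zara and Rahul advance.
Runoff: Zara is preferred to Rahul by 638 voters; Rahul by 411.
Zara wins the runoff.

Zara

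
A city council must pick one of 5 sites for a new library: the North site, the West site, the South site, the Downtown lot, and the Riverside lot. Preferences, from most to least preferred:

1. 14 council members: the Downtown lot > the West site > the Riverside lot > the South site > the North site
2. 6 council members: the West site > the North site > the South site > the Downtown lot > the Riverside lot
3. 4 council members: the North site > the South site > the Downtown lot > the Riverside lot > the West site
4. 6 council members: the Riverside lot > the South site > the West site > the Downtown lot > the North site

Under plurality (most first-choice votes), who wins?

the Downtown lot

First-place votes: the North site 4, the West site 6, the South site 0, the Downtown lot 14, the Riverside lot 6.
the Downtown lot has the most first-place votes.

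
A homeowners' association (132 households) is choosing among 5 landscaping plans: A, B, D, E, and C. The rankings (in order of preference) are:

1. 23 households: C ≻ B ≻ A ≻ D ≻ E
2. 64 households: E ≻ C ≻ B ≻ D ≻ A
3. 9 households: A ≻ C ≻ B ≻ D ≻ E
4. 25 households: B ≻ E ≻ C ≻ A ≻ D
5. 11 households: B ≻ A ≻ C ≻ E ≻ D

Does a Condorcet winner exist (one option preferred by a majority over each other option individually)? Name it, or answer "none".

Checking pairwise contests:
B beats A 123–9.
C beats B 96–36.
A beats D 68–64.
B beats E 68–64.
E beats C 89–43.
Every option loses at least one head-to-head, so there is no Condorcet winner.

none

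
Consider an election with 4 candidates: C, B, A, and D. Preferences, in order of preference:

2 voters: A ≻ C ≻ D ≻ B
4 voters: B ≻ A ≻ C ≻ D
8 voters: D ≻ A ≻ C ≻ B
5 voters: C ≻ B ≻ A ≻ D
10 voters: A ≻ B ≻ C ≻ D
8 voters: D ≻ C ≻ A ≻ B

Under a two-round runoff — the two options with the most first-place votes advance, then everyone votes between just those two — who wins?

A

Round 1 first-place votes: C 5, B 4, A 12, D 16.
D and A advance.
Runoff: D is preferred to A by 16 voters; A by 21.
A wins the runoff.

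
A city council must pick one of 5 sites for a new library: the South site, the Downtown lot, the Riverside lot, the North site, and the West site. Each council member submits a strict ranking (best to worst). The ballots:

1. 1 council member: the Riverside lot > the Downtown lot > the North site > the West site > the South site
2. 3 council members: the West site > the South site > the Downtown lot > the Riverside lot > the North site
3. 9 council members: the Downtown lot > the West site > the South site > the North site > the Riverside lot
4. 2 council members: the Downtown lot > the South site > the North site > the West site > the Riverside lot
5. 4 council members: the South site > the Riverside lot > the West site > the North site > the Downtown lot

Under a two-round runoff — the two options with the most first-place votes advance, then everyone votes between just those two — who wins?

the Downtown lot

Round 1 first-place votes: the South site 4, the Downtown lot 11, the Riverside lot 1, the North site 0, the West site 3.
the Downtown lot and the South site advance.
Runoff: the Downtown lot is preferred to the South site by 12 voters; the South site by 7.
the Downtown lot wins the runoff.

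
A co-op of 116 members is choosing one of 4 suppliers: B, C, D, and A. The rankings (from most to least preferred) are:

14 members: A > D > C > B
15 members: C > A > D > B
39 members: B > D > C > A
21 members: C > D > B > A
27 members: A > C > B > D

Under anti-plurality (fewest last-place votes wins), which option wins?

C

Last-place votes: B 29, C 0, D 27, A 60.
C is ranked last by the fewest voters, so C wins.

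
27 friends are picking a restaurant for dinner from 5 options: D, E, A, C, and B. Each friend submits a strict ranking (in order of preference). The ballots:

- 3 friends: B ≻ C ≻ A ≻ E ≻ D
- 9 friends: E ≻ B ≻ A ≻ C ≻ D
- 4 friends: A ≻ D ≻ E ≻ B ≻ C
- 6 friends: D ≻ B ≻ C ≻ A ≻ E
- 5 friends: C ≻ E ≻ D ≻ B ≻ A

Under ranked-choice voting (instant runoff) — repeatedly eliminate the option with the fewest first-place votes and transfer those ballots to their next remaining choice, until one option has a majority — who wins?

E

Round 1: D 6, E 9, A 4, C 5, B 3. Eliminate B.
Round 2: D 6, E 9, A 4, C 8. Eliminate A.
Round 3: D 10, E 9, C 8. Eliminate C.
Round 4: D 10, E 17. E has a majority.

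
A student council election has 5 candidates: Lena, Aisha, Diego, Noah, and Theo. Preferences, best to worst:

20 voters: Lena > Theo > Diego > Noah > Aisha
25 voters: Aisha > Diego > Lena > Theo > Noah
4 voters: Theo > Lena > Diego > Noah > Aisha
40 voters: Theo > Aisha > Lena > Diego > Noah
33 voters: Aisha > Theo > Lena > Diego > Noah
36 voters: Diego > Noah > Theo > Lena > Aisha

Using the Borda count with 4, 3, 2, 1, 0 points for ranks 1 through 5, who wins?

Theo

Lena: 20·4 + 25·2 + 4·3 + 40·2 + 33·2 + 36·1 = 324
Aisha: 20·0 + 25·4 + 4·0 + 40·3 + 33·4 + 36·0 = 352
Diego: 20·2 + 25·3 + 4·2 + 40·1 + 33·1 + 36·4 = 340
Noah: 20·1 + 25·0 + 4·1 + 40·0 + 33·0 + 36·3 = 132
Theo: 20·3 + 25·1 + 4·4 + 40·4 + 33·3 + 36·2 = 432
Theo has the highest Borda score (432).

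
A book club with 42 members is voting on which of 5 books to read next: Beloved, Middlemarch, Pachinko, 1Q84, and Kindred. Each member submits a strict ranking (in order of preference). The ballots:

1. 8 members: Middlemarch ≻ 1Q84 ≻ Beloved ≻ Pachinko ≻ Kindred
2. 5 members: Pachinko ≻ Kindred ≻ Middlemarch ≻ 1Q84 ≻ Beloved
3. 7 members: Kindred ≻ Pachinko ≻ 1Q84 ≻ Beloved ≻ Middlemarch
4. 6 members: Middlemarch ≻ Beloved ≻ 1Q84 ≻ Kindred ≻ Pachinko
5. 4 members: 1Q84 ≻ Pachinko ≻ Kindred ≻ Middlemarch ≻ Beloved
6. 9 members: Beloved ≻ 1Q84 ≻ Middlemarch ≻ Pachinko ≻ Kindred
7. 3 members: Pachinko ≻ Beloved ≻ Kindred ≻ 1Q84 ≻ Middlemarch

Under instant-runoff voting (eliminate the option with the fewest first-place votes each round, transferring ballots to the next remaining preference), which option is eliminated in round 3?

Round 1: Beloved 9, Middlemarch 14, Pachinko 8, 1Q84 4, Kindred 7. Eliminate 1Q84.
Round 2: Beloved 9, Middlemarch 14, Pachinko 12, Kindred 7. Eliminate Kindred.
Round 3: Beloved 9, Middlemarch 14, Pachinko 19. Eliminate Beloved.

Beloved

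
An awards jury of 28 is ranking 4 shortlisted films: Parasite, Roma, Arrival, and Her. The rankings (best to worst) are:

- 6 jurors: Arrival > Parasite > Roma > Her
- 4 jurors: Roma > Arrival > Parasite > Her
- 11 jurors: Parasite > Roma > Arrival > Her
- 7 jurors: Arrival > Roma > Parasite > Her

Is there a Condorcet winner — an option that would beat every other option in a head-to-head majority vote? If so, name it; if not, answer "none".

Checking pairwise contests:
Arrival beats Parasite 17–11.
Parasite beats Roma 17–11.
Roma beats Arrival 15–13.
Parasite beats Her 28–0.
Every option loses at least one head-to-head, so there is no Condorcet winner.

none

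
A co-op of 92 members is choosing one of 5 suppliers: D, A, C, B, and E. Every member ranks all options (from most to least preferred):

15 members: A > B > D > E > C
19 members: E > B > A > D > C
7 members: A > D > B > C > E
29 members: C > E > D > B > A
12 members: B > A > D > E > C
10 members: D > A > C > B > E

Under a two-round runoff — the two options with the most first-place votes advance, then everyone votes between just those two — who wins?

Round 1 first-place votes: D 10, A 22, C 29, B 12, E 19.
C and A advance.
Runoff: C is preferred to A by 29 voters; A by 63.
A wins the runoff.

A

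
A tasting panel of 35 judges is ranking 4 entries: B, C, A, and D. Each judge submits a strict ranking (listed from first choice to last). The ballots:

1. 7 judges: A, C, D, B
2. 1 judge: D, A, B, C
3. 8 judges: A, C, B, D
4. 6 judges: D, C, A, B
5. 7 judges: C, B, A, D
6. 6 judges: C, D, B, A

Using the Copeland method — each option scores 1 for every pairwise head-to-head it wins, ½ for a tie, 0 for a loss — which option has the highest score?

C

B: loses to C, A, and D → score 0.
C: beats B, A, and D → score 3.
A: beats B and D; loses to C → score 2.
D: beats B; loses to C and A → score 1.
C has the best pairwise record.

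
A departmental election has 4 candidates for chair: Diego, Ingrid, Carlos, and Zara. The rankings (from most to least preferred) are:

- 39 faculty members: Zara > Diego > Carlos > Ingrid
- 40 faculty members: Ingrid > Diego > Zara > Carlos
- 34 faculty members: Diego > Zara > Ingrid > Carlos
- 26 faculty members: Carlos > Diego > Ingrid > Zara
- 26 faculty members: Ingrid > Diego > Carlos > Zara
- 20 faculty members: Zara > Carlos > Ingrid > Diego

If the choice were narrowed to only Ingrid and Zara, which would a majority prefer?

Zara

Voters preferring Ingrid to Zara: 92; preferring Zara to Ingrid: 93.
Zara wins the head-to-head.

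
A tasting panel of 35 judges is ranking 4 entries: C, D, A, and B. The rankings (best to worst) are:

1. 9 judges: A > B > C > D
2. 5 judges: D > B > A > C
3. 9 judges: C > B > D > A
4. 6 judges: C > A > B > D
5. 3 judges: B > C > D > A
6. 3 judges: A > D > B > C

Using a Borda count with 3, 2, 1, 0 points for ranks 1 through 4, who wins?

B

C: 9·1 + 5·0 + 9·3 + 6·3 + 3·2 + 3·0 = 60
D: 9·0 + 5·3 + 9·1 + 6·0 + 3·1 + 3·2 = 33
A: 9·3 + 5·1 + 9·0 + 6·2 + 3·0 + 3·3 = 53
B: 9·2 + 5·2 + 9·2 + 6·1 + 3·3 + 3·1 = 64
B has the highest Borda score (64).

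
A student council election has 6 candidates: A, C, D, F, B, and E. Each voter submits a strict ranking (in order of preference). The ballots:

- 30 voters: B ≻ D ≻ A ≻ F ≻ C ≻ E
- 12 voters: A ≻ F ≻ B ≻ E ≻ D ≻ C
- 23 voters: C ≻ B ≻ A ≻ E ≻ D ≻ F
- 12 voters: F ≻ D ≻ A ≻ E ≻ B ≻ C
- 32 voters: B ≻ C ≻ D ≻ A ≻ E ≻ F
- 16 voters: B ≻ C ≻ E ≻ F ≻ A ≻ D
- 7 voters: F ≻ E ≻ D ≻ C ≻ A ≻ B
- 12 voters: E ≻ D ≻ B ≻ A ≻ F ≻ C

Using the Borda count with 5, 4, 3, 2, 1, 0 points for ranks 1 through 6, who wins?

A: 30·3 + 12·5 + 23·3 + 12·3 + 32·2 + 16·1 + 7·1 + 12·2 = 366
C: 30·1 + 12·0 + 23·5 + 12·0 + 32·4 + 16·4 + 7·2 + 12·0 = 351
D: 30·4 + 12·1 + 23·1 + 12·4 + 32·3 + 16·0 + 7·3 + 12·4 = 368
F: 30·2 + 12·4 + 23·0 + 12·5 + 32·0 + 16·2 + 7·5 + 12·1 = 247
B: 30·5 + 12·3 + 23·4 + 12·1 + 32·5 + 16·5 + 7·0 + 12·3 = 566
E: 30·0 + 12·2 + 23·2 + 12·2 + 32·1 + 16·3 + 7·4 + 12·5 = 262
B has the highest Borda score (566).

B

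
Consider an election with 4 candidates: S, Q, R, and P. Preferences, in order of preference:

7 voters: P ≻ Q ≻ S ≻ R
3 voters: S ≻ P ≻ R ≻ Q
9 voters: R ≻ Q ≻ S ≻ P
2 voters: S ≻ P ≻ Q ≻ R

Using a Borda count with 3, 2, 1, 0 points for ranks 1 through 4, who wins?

S: 7·1 + 3·3 + 9·1 + 2·3 = 31
Q: 7·2 + 3·0 + 9·2 + 2·1 = 34
R: 7·0 + 3·1 + 9·3 + 2·0 = 30
P: 7·3 + 3·2 + 9·0 + 2·2 = 31
Q has the highest Borda score (34).

Q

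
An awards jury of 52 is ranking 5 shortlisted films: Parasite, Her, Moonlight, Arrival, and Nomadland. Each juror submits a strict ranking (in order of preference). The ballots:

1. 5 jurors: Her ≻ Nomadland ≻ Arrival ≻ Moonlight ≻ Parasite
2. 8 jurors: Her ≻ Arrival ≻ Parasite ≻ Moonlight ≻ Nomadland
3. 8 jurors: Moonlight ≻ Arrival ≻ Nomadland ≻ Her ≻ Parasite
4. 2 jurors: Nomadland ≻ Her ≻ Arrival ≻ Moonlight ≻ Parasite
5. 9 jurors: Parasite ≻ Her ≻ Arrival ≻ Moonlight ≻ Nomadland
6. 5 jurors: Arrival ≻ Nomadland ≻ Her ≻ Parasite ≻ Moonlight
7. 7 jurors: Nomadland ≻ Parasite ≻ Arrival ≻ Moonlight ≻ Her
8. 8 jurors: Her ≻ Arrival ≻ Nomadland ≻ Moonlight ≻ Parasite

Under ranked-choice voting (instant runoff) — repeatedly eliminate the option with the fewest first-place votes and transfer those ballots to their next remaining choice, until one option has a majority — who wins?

Round 1: Parasite 9, Her 21, Moonlight 8, Arrival 5, Nomadland 9. Eliminate Arrival.
Round 2: Parasite 9, Her 21, Moonlight 8, Nomadland 14. Eliminate Moonlight.
Round 3: Parasite 9, Her 21, Nomadland 22. Eliminate Parasite.
Round 4: Her 30, Nomadland 22. Her has a majority.

Her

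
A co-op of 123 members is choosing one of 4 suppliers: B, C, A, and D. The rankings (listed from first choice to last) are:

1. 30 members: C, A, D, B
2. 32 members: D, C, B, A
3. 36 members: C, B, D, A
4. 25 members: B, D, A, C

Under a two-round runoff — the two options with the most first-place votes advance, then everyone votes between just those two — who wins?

Round 1 first-place votes: B 25, C 66, A 0, D 32.
C and D advance.
Runoff: C is preferred to D by 66 voters; D by 57.
C wins the runoff.

C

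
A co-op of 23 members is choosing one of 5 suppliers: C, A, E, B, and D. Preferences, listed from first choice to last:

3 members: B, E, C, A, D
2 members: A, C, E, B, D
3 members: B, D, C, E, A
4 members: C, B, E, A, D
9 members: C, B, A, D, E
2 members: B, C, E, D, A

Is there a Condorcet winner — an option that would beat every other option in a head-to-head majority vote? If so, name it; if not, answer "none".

C vs A: 21–2 for C.
C vs E: 20–3 for C.
C vs B: 15–8 for C.
C vs D: 20–3 for C.
C beats every other option head-to-head.

C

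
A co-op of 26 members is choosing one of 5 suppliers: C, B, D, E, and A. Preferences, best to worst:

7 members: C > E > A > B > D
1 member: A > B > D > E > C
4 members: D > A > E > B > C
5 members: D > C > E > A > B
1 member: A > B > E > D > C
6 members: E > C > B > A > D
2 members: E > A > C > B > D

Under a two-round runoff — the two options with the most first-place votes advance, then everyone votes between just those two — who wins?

Round 1 first-place votes: C 7, B 0, D 9, E 8, A 2.
D and E advance.
Runoff: D is preferred to E by 10 voters; E by 16.
E wins the runoff.

E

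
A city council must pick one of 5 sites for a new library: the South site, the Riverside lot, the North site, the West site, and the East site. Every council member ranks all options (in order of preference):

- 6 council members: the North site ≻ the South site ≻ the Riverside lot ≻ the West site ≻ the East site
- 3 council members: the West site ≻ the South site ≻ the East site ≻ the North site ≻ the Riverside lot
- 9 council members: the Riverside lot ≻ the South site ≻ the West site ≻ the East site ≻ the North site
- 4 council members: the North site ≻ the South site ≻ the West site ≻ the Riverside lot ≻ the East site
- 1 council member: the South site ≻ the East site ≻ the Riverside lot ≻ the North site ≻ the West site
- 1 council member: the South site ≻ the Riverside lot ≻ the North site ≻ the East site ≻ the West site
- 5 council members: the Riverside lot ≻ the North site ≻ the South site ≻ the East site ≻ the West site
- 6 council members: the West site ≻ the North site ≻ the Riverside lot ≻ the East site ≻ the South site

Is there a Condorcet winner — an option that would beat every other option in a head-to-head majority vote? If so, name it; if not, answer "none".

none

Checking pairwise contests:
the Riverside lot beats the South site 20–15.
the North site beats the Riverside lot 19–16.
the West site beats the North site 18–17.
the South site beats the West site 26–9.
the South site beats the East site 29–6.
Every option loses at least one head-to-head, so there is no Condorcet winner.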